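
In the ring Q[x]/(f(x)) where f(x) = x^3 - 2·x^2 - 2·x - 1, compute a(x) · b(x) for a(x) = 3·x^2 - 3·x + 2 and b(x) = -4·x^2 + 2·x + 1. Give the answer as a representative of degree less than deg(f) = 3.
First multiply in Q[x] without reducing: a · b = -12·x^4 + 18·x^3 - 11·x^2 + x + 2. Now divide by f(x) = x^3 - 2·x^2 - 2·x - 1, eliminating the leading term at each step:
  leading term -12·x^4: subtract (-12·x)·f(x) = -12·x^4 + 24·x^3 + 24·x^2 + 12·x, leaving -6·x^3 - 35·x^2 - 11·x + 2
  leading term -6·x^3: subtract (-6)·f(x) = -6·x^3 + 12·x^2 + 12·x + 6, leaving -47·x^2 - 23·x - 4
The degree is now < 3, so this is the remainder. Hence a · b ≡ -47·x^2 - 23·x - 4 in Q[x]/(f).

Final answer: a · b ≡ -47·x^2 - 23·x - 4 (mod f(x))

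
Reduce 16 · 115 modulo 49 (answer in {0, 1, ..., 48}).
Reduce the factors first: 115 ≡ 17 (mod 49), so 16 · 115 ≡ 16 · 17 (mod 49). 16 · 17 = 272. Dividing by 49: 272 = 5·49 + 27. So (16 · 115) mod 49 = 27.

Final answer: 27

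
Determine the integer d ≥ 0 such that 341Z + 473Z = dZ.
In the PID Z, (a, b) is generated by gcd(a, b). Compute gcd(473, 341) with the extended Euclidean algorithm, tracking rows (r, s, t) with s·473 + t·341 = r:
  row A: (473, 1, 0)   [1·473 + 0·341 = 473]
  row B: (341, 0, 1)   [0·473 + 1·341 = 341]
  473 = 1·341 + 132   → row C = row A − 1·row B = (132, 1, −1)   [check: 1·473 − 1·341 = 132]
  341 = 2·132 + 77   → row D = row B − 2·row C = (77, −2, 3)   [check: −2·473 + 3·341 = 77]
  132 = 1·77 + 55   → row E = row C − 1·row D = (55, 3, −4)   [check: 3·473 − 4·341 = 55]
  77 = 1·55 + 22   → row F = row D − 1·row E = (22, −5, 7)   [check: −5·473 + 7·341 = 22]
  55 = 2·22 + 11   → row G = row E − 2·row F = (11, 13, −18)   [check: 13·473 − 18·341 = 11]
  22 = 2·11 + 0   → remainder 0, stop. gcd = 11 (last nonzero row G).
So gcd(341, 473) = 11, with Bézout identity 13·473 − 18·341 = 11. Containment (⊇): the Bézout identity exhibits 11 as an element of (341, 473), giving (11) ⊆ (341, 473). Containment (⊆): since 11 | 341 and 11 | 473 (341 = 11·31, 473 = 11·43), every Z-linear combination of 341 and 473 is divisible by 11, so (341, 473) ⊆ (11). Therefore (341, 473) = (11), d = 11.

Final answer: (341, 473) = (11); d = 11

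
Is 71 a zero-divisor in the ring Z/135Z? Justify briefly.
NO

gcd(71, 135) = 1, so 71 is a unit in Z/135Z (it has a multiplicative inverse). A unit cannot be a zero-divisor: if 71·b ≡ 0 then multiplying both sides by 71^(−1) gives b ≡ 0. So 71 is not a zero-divisor.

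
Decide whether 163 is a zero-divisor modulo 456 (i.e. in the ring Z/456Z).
NO

gcd(163, 456) = 1, so 163 is a unit in Z/456Z (it has a multiplicative inverse). A unit cannot be a zero-divisor: if 163·b ≡ 0 then multiplying both sides by 163^(−1) gives b ≡ 0. So 163 is not a zero-divisor.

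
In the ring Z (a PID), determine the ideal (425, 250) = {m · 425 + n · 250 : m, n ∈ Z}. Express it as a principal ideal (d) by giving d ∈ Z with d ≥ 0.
(425, 250) = (25); d = 25

In the PID Z, (a, b) is generated by gcd(a, b). Compute gcd(425, 250) with the extended Euclidean algorithm, tracking rows (r, s, t) with s·425 + t·250 = r:
  row A: (425, 1, 0)   [1·425 + 0·250 = 425]
  row B: (250, 0, 1)   [0·425 + 1·250 = 250]
  425 = 1·250 + 175   → row C = row A − 1·row B = (175, 1, −1)   [check: 1·425 − 1·250 = 175]
  250 = 1·175 + 75   → row D = row B − 1·row C = (75, −1, 2)   [check: −1·425 + 2·250 = 75]
  175 = 2·75 + 25   → row E = row C − 2·row D = (25, 3, −5)   [check: 3·425 − 5·250 = 25]
  75 = 3·25 + 0   → remainder 0, stop. gcd = 25 (last nonzero row E).
So gcd(425, 250) = 25, with Bézout identity 3·425 − 5·250 = 25. Containment (⊇): the Bézout identity exhibits 25 as an element of (425, 250), giving (25) ⊆ (425, 250). Containment (⊆): since 25 | 425 and 25 | 250 (425 = 25·17, 250 = 25·10), every Z-linear combination of 425 and 250 is divisible by 25, so (425, 250) ⊆ (25). Therefore (425, 250) = (25), d = 25.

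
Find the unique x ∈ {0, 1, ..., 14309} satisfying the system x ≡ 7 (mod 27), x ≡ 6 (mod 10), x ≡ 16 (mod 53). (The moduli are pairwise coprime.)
x ≡ 4786 (mod 14310); the representative in [0, 14310) is 4786

The moduli 27, 10, 53 are pairwise coprime, so by the CRT there is a unique solution mod 27·10·53 = 14310.
Solve by successive substitution. Start with x ≡ 7 (mod 27).
  Combine with x ≡ 6 (mod 10): write x = 7 + 27·t and require 7 + 27·t ≡ 6 (mod 10), i.e. 27·t ≡ 6 − 7 ≡ 9 (mod 10). Since 27^(−1) ≡ 3 (mod 10) (27 ≡ 7 (mod 10)), t ≡ 3·9 ≡ 7 (mod 10). So x ≡ 7 + 27·7 = 196 (mod 270).
  Combine with x ≡ 16 (mod 53): write x = 196 + 270·t and require 196 + 270·t ≡ 16 (mod 53), i.e. 270·t ≡ 16 − 196 ≡ 32 (mod 53). Since 270^(−1) ≡ 32 (mod 53) (270 ≡ 5 (mod 53)), t ≡ 32·32 ≡ 17 (mod 53). So x ≡ 196 + 270·17 = 4786 (mod 14310).
Unique solution in [0, 14310): x = 4786.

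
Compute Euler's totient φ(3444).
φ is multiplicative, with φ(p^e) = p^e − p^(e−1). Factorise 3444 = 2^2 · 3 · 7 · 41. Then
  φ(3444) = (2^2 − 2^1) · (3 − 1) · (7 − 1) · (41 − 1) = 2 · 2 · 6 · 40 = 960.

Final answer: φ(3444) = 960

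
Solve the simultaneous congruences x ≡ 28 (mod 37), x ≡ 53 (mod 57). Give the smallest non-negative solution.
The moduli 37, 57 are pairwise coprime, so by the CRT there is a unique solution mod 37·57 = 2109.
Solve by successive substitution. Start with x ≡ 28 (mod 37).
  Combine with x ≡ 53 (mod 57): write x = 28 + 37·t and require 28 + 37·t ≡ 53 (mod 57), i.e. 37·t ≡ 53 − 28 ≡ 25 (mod 57). Since 37^(−1) ≡ 37 (mod 57), t ≡ 37·25 ≡ 13 (mod 57). So x ≡ 28 + 37·13 = 509 (mod 2109).
Unique solution in [0, 2109): x = 509.

Final answer: x ≡ 509 (mod 2109); the representative in [0, 2109) is 509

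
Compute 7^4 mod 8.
1

Use repeated squaring. Binary(4) = 100. Walk through the bits of the exponent 4 left-to-right: at each bit after the leading one, square the running value, then multiply by 7 if the bit is 1 (always reducing mod 8):
  bit 1 = 1 (leading): start with 7.
  bit 2 = 0: square 7^2 = 49 ≡ 1 (mod 8).
  bit 3 = 0: square 1^2 = 1 (mod 8).
Final value: 7^4 ≡ 1 (mod 8).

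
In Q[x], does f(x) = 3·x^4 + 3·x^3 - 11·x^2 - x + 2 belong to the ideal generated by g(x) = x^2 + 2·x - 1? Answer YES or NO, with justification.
In Q[x] the ideal (g) consists of all multiples of g, so f ∈ (g) iff g | f, i.e. iff the remainder of f on division by g is 0. Divide f by g (g is monic, so eliminate the leading term of the running remainder at each step):
  leading term 3·x^4: subtract (3·x^2)·g(x) = 3·x^4 + 6·x^3 - 3·x^2, leaving -3·x^3 - 8·x^2 - x + 2
  leading term -3·x^3: subtract (-3·x)·g(x) = -3·x^3 - 6·x^2 + 3·x, leaving -2·x^2 - 4·x + 2
  leading term -2·x^2: subtract (-2)·g(x) = -2·x^2 - 4·x + 2, leaving 0
The remainder is 0, so f(x) = g(x) · h(x) with h(x) = 3·x^2 - 3·x - 2. Hence g | f, i.e. f ∈ (g).

Final answer: YES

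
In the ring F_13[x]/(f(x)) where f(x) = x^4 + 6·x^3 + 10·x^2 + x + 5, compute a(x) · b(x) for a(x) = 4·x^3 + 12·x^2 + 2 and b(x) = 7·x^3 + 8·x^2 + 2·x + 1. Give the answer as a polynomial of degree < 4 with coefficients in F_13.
a · b ≡ 4·x^3 + 10·x^2 + 11·x + 11 (mod f(x))

Multiply as integer polynomials: a · b = 28·x^6 + 116·x^5 + 104·x^4 + 42·x^3 + 28·x^2 + 4·x + 2. Reducing coefficients mod 13: a · b ≡ 2·x^6 + 12·x^5 + 3·x^3 + 2·x^2 + 4·x + 2. Now divide by f(x) = x^4 + 6·x^3 + 10·x^2 + x + 5 in F_13[x], eliminating the leading term at each step:
  leading term 2·x^6: subtract (2·x^2)·f(x) = 2·x^6 + 12·x^5 + 7·x^4 + 2·x^3 + 10·x^2, leaving 6·x^4 + x^3 + 5·x^2 + 4·x + 2 (coefficients mod 13)
  leading term 6·x^4: subtract (6)·f(x) = 6·x^4 + 10·x^3 + 8·x^2 + 6·x + 4, leaving 4·x^3 + 10·x^2 + 11·x + 11 (coefficients mod 13)
The degree is now < 4, so this is the remainder. Hence a · b ≡ 4·x^3 + 10·x^2 + 11·x + 11 in F_13[x]/(f).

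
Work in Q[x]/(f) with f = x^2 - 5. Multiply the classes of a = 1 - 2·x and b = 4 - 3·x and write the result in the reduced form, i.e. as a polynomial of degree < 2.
First multiply in Q[x] without reducing: a · b = 6·x^2 - 11·x + 4. Now divide by f(x) = x^2 - 5, eliminating the leading term at each step:
  leading term 6·x^2: subtract (6)·f(x) = 6·x^2 - 30, leaving 34 - 11·x
The degree is now < 2, so this is the remainder. Hence a · b ≡ 34 - 11·x in Q[x]/(f).

Final answer: a · b ≡ 34 - 11·x (mod f(x))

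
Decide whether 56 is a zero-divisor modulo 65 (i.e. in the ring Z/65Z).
gcd(56, 65) = 1, so 56 is a unit in Z/65Z (it has a multiplicative inverse). A unit cannot be a zero-divisor: if 56·b ≡ 0 then multiplying both sides by 56^(−1) gives b ≡ 0. So 56 is not a zero-divisor.

Final answer: NO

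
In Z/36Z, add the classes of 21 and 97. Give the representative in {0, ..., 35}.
Reduce the summands first: 97 ≡ 25 (mod 36), so 21 + 97 ≡ 21 + 25 (mod 36). 21 + 25 = 46; 46 = 1·36 + 10, so (21 + 97) mod 36 = 10.

Final answer: 10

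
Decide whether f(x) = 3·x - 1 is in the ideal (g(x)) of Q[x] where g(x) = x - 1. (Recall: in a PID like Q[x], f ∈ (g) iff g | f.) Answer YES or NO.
NO

In Q[x] the ideal (g) consists of all multiples of g, so f ∈ (g) iff g | f, i.e. iff the remainder of f on division by g is 0. Divide f by g (g is monic, so eliminate the leading term of the running remainder at each step):
  leading term 3·x: subtract (3)·g(x) = 3·x - 3, leaving 2
The remainder r(x) = 2 ≠ 0 (and deg r < deg g), so g ∤ f, i.e. f ∉ (g).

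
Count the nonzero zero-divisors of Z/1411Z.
Z/1411Z has 98 nonzero zero-divisors

In Z/1411Z each nonzero element is either a unit (gcd with 1411 is 1) or a zero-divisor (gcd > 1). The number of units is φ(1411): factorise 1411 = 17 · 83, so φ(1411) = (17 − 1) · (83 − 1) = 16 · 82 = 1312. The nonzero elements number 1411 − 1 = 1410. Hence the nonzero zero-divisors number 1410 − 1312 = 98.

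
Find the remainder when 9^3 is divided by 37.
Use repeated squaring. Binary(3) = 11. Walk through the bits of the exponent 3 left-to-right: at each bit after the leading one, square the running value, then multiply by 9 if the bit is 1 (always reducing mod 37):
  bit 1 = 1 (leading): start with 9.
  bit 2 = 1: square 9^2 = 81 ≡ 7; bit is 1, so multiply 7·9 = 63 ≡ 26 (mod 37).
Final value: 9^3 ≡ 26 (mod 37).

Final answer: 26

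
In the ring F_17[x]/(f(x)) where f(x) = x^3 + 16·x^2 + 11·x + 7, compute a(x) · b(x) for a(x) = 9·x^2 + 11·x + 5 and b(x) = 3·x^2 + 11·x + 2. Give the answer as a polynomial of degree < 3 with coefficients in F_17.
a · b ≡ 16·x^2 + 9·x + 2 (mod f(x))

Multiply as integer polynomials: a · b = 27·x^4 + 132·x^3 + 154·x^2 + 77·x + 10. Reducing coefficients mod 17: a · b ≡ 10·x^4 + 13·x^3 + x^2 + 9·x + 10. Now divide by f(x) = x^3 + 16·x^2 + 11·x + 7 in F_17[x], eliminating the leading term at each step:
  leading term 10·x^4: subtract (10·x)·f(x) = 10·x^4 + 7·x^3 + 8·x^2 + 2·x, leaving 6·x^3 + 10·x^2 + 7·x + 10 (coefficients mod 17)
  leading term 6·x^3: subtract (6)·f(x) = 6·x^3 + 11·x^2 + 15·x + 8, leaving 16·x^2 + 9·x + 2 (coefficients mod 17)
The degree is now < 3, so this is the remainder. Hence a · b ≡ 16·x^2 + 9·x + 2 in F_17[x]/(f).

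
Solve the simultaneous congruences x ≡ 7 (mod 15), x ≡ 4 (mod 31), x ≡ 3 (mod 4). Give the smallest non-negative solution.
The moduli 15, 31, 4 are pairwise coprime, so by the CRT there is a unique solution mod 15·31·4 = 1860.
Solve by successive substitution. Start with x ≡ 7 (mod 15).
  Combine with x ≡ 4 (mod 31): write x = 7 + 15·t and require 7 + 15·t ≡ 4 (mod 31), i.e. 15·t ≡ 4 − 7 ≡ 28 (mod 31). Since 15^(−1) ≡ 29 (mod 31), t ≡ 29·28 ≡ 6 (mod 31). So x ≡ 7 + 15·6 = 97 (mod 465).
  Combine with x ≡ 3 (mod 4): write x = 97 + 465·t and require 97 + 465·t ≡ 3 (mod 4), i.e. 465·t ≡ 3 − 97 ≡ 2 (mod 4). Since 465^(−1) ≡ 1 (mod 4) (465 ≡ 1 (mod 4)), t ≡ 1·2 ≡ 2 (mod 4). So x ≡ 97 + 465·2 = 1027 (mod 1860).
Unique solution in [0, 1860): x = 1027.

Final answer: x ≡ 1027 (mod 1860); the representative in [0, 1860) is 1027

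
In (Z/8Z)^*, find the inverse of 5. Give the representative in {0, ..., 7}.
Apply the extended Euclidean algorithm to (8, 5), tracking rows (r, s, t) with s·8 + t·5 = r. Each division r_prev = q·r_cur + r_new produces the new row as (previous row) − q·(current row):
  row A: (8, 1, 0)   [1·8 + 0·5 = 8]
  row B: (5, 0, 1)   [0·8 + 1·5 = 5]
  8 = 1·5 + 3   → row C = row A − 1·row B = (3, 1, −1)   [check: 1·8 − 1·5 = 3]
  5 = 1·3 + 2   → row D = row B − 1·row C = (2, −1, 2)   [check: −1·8 + 2·5 = 2]
  3 = 1·2 + 1   → row E = row C − 1·row D = (1, 2, −3)   [check: 2·8 − 3·5 = 1]
  2 = 2·1 + 0   → remainder 0, stop. gcd = 1 (last nonzero row E).
The gcd is 1, so 5 is invertible mod 8. The last nonzero row gives 2·8 − 3·5 = 1, so t = −3. So 5^(−1) ≡ −3 ≡ 5 (mod 8). Verify: 5 · 5 = 25 ≡ 1 (mod 8). ✓

Final answer: 5^(−1) ≡ 5 (mod 8)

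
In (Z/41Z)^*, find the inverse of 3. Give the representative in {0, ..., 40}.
3^(−1) ≡ 14 (mod 41)

Apply the extended Euclidean algorithm to (41, 3), tracking rows (r, s, t) with s·41 + t·3 = r. Each division r_prev = q·r_cur + r_new produces the new row as (previous row) − q·(current row):
  row A: (41, 1, 0)   [1·41 + 0·3 = 41]
  row B: (3, 0, 1)   [0·41 + 1·3 = 3]
  41 = 13·3 + 2   → row C = row A − 13·row B = (2, 1, −13)   [check: 1·41 − 13·3 = 2]
  3 = 1·2 + 1   → row D = row B − 1·row C = (1, −1, 14)   [check: −1·41 + 14·3 = 1]
  2 = 2·1 + 0   → remainder 0, stop. gcd = 1 (last nonzero row D).
The gcd is 1, so 3 is invertible mod 41. The last nonzero row gives −1·41 + 14·3 = 1, so t = 14. So 3^(−1) ≡ 14 (mod 41). Verify: 3 · 14 = 42 ≡ 1 (mod 41). ✓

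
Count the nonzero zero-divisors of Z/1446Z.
In Z/1446Z each nonzero element is either a unit (gcd with 1446 is 1) or a zero-divisor (gcd > 1). The number of units is φ(1446): factorise 1446 = 2 · 3 · 241, so φ(1446) = (2 − 1) · (3 − 1) · (241 − 1) = 1 · 2 · 240 = 480. The nonzero elements number 1446 − 1 = 1445. Hence the nonzero zero-divisors number 1445 − 480 = 965.

Final answer: Z/1446Z has 965 nonzero zero-divisors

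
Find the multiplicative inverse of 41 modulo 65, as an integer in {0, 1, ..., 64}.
Apply the extended Euclidean algorithm to (65, 41), tracking rows (r, s, t) with s·65 + t·41 = r. Each division r_prev = q·r_cur + r_new produces the new row as (previous row) − q·(current row):
  row A: (65, 1, 0)   [1·65 + 0·41 = 65]
  row B: (41, 0, 1)   [0·65 + 1·41 = 41]
  65 = 1·41 + 24   → row C = row A − 1·row B = (24, 1, −1)   [check: 1·65 − 1·41 = 24]
  41 = 1·24 + 17   → row D = row B − 1·row C = (17, −1, 2)   [check: −1·65 + 2·41 = 17]
  24 = 1·17 + 7   → row E = row C − 1·row D = (7, 2, −3)   [check: 2·65 − 3·41 = 7]
  17 = 2·7 + 3   → row F = row D − 2·row E = (3, −5, 8)   [check: −5·65 + 8·41 = 3]
  7 = 2·3 + 1   → row G = row E − 2·row F = (1, 12, −19)   [check: 12·65 − 19·41 = 1]
  3 = 3·1 + 0   → remainder 0, stop. gcd = 1 (last nonzero row G).
The gcd is 1, so 41 is invertible mod 65. The last nonzero row gives 12·65 − 19·41 = 1, so t = −19. So 41^(−1) ≡ −19 ≡ 46 (mod 65). Verify: 41 · 46 = 1886 ≡ 1 (mod 65). ✓

Final answer: 41^(−1) ≡ 46 (mod 65)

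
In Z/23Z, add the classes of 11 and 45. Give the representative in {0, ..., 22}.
10

Reduce the summands first: 45 ≡ 22 (mod 23), so 11 + 45 ≡ 11 + 22 (mod 23). 11 + 22 = 33; 33 = 1·23 + 10, so (11 + 45) mod 23 = 10.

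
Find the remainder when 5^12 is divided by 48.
Use repeated squaring. Binary(12) = 1100. Walk through the bits of the exponent 12 left-to-right: at each bit after the leading one, square the running value, then multiply by 5 if the bit is 1 (always reducing mod 48):
  bit 1 = 1 (leading): start with 5.
  bit 2 = 1: square 5^2 = 25; bit is 1, so multiply 25·5 = 125 ≡ 29 (mod 48).
  bit 3 = 0: square 29^2 = 841 ≡ 25 (mod 48).
  bit 4 = 0: square 25^2 = 625 ≡ 1 (mod 48).
Final value: 5^12 ≡ 1 (mod 48).

Final answer: 1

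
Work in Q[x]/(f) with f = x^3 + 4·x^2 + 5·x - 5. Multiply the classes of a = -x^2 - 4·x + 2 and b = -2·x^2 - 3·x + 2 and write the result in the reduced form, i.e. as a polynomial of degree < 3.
First multiply in Q[x] without reducing: a · b = 2·x^4 + 11·x^3 + 6·x^2 - 14·x + 4. Now divide by f(x) = x^3 + 4·x^2 + 5·x - 5, eliminating the leading term at each step:
  leading term 2·x^4: subtract (2·x)·f(x) = 2·x^4 + 8·x^3 + 10·x^2 - 10·x, leaving 3·x^3 - 4·x^2 - 4·x + 4
  leading term 3·x^3: subtract (3)·f(x) = 3·x^3 + 12·x^2 + 15·x - 15, leaving -16·x^2 - 19·x + 19
The degree is now < 3, so this is the remainder. Hence a · b ≡ -16·x^2 - 19·x + 19 in Q[x]/(f).

Final answer: a · b ≡ -16·x^2 - 19·x + 19 (mod f(x))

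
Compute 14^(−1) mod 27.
14^(−1) ≡ 2 (mod 27)

Apply the extended Euclidean algorithm to (27, 14), tracking rows (r, s, t) with s·27 + t·14 = r. Each division r_prev = q·r_cur + r_new produces the new row as (previous row) − q·(current row):
  row A: (27, 1, 0)   [1·27 + 0·14 = 27]
  row B: (14, 0, 1)   [0·27 + 1·14 = 14]
  27 = 1·14 + 13   → row C = row A − 1·row B = (13, 1, −1)   [check: 1·27 − 1·14 = 13]
  14 = 1·13 + 1   → row D = row B − 1·row C = (1, −1, 2)   [check: −1·27 + 2·14 = 1]
  13 = 13·1 + 0   → remainder 0, stop. gcd = 1 (last nonzero row D).
The gcd is 1, so 14 is invertible mod 27. The last nonzero row gives −1·27 + 2·14 = 1, so t = 2. So 14^(−1) ≡ 2 (mod 27). Verify: 14 · 2 = 28 ≡ 1 (mod 27). ✓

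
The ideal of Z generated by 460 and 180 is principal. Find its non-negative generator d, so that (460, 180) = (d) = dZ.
(460, 180) = (20); d = 20

In the PID Z, (a, b) is generated by gcd(a, b). Compute gcd(460, 180) with the extended Euclidean algorithm, tracking rows (r, s, t) with s·460 + t·180 = r:
  row A: (460, 1, 0)   [1·460 + 0·180 = 460]
  row B: (180, 0, 1)   [0·460 + 1·180 = 180]
  460 = 2·180 + 100   → row C = row A − 2·row B = (100, 1, −2)   [check: 1·460 − 2·180 = 100]
  180 = 1·100 + 80   → row D = row B − 1·row C = (80, −1, 3)   [check: −1·460 + 3·180 = 80]
  100 = 1·80 + 20   → row E = row C − 1·row D = (20, 2, −5)   [check: 2·460 − 5·180 = 20]
  80 = 4·20 + 0   → remainder 0, stop. gcd = 20 (last nonzero row E).
So gcd(460, 180) = 20, with Bézout identity 2·460 − 5·180 = 20. Containment (⊇): the Bézout identity exhibits 20 as an element of (460, 180), giving (20) ⊆ (460, 180). Containment (⊆): since 20 | 460 and 20 | 180 (460 = 20·23, 180 = 20·9), every Z-linear combination of 460 and 180 is divisible by 20, so (460, 180) ⊆ (20). Therefore (460, 180) = (20), d = 20.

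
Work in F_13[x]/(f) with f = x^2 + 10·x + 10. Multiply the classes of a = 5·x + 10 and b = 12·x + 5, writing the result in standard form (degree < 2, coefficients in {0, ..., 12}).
Multiply as integer polynomials: a · b = 60·x^2 + 145·x + 50. Reducing coefficients mod 13: a · b ≡ 8·x^2 + 2·x + 11. Now divide by f(x) = x^2 + 10·x + 10 in F_13[x], eliminating the leading term at each step:
  leading term 8·x^2: subtract (8)·f(x) = 8·x^2 + 2·x + 2, leaving 9 (coefficients mod 13)
The degree is now < 2, so this is the remainder. Hence a · b ≡ 9 in F_13[x]/(f).

Final answer: a · b ≡ 9 (mod f(x))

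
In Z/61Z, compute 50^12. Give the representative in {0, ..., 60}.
1

Use repeated squaring. Binary(12) = 1100. Walk through the bits of the exponent 12 left-to-right: at each bit after the leading one, square the running value, then multiply by 50 if the bit is 1 (always reducing mod 61):
  bit 1 = 1 (leading): start with 50.
  bit 2 = 1: square 50^2 = 2500 ≡ 60; bit is 1, so multiply 60·50 = 3000 ≡ 11 (mod 61).
  bit 3 = 0: square 11^2 = 121 ≡ 60 (mod 61).
  bit 4 = 0: square 60^2 = 3600 ≡ 1 (mod 61).
Final value: 50^12 ≡ 1 (mod 61).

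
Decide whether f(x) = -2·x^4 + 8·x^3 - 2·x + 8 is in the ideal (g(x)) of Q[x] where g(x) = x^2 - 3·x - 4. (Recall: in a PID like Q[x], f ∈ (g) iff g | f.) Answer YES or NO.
In Q[x] the ideal (g) consists of all multiples of g, so f ∈ (g) iff g | f, i.e. iff the remainder of f on division by g is 0. Divide f by g (g is monic, so eliminate the leading term of the running remainder at each step):
  leading term -2·x^4: subtract (-2·x^2)·g(x) = -2·x^4 + 6·x^3 + 8·x^2, leaving 2·x^3 - 8·x^2 - 2·x + 8
  leading term 2·x^3: subtract (2·x)·g(x) = 2·x^3 - 6·x^2 - 8·x, leaving -2·x^2 + 6·x + 8
  leading term -2·x^2: subtract (-2)·g(x) = -2·x^2 + 6·x + 8, leaving 0
The remainder is 0, so f(x) = g(x) · h(x) with h(x) = -2·x^2 + 2·x - 2. Hence g | f, i.e. f ∈ (g).

Final answer: YES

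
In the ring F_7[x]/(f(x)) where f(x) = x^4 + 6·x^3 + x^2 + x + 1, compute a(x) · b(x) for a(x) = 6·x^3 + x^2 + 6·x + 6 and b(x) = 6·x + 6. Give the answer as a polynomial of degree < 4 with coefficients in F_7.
Multiply as integer polynomials: a · b = 36·x^4 + 42·x^3 + 42·x^2 + 72·x + 36. Reducing coefficients mod 7: a · b ≡ x^4 + 2·x + 1. Now divide by f(x) = x^4 + 6·x^3 + x^2 + x + 1 in F_7[x], eliminating the leading term at each step:
  leading term x^4: subtract (1)·f(x) = x^4 + 6·x^3 + x^2 + x + 1, leaving x^3 + 6·x^2 + x (coefficients mod 7)
The degree is now < 4, so this is the remainder. Hence a · b ≡ x^3 + 6·x^2 + x in F_7[x]/(f).

Final answer: a · b ≡ x^3 + 6·x^2 + x (mod f(x))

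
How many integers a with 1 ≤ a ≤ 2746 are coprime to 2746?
1372

The number of a ∈ {1, ..., 2746} with gcd(a, 2746) = 1 is by definition Euler's totient φ(2746). φ is multiplicative, with φ(p^e) = p^e − p^(e−1). Factorise 2746 = 2 · 1373. Then
  φ(2746) = (2 − 1) · (1373 − 1) = 1 · 1372 = 1372.
So there are 1372 such integers.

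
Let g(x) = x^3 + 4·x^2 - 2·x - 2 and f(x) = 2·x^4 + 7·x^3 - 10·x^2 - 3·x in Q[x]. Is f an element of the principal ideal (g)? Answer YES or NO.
NO

In Q[x] the ideal (g) consists of all multiples of g, so f ∈ (g) iff g | f, i.e. iff the remainder of f on division by g is 0. Divide f by g (g is monic, so eliminate the leading term of the running remainder at each step):
  leading term 2·x^4: subtract (2·x)·g(x) = 2·x^4 + 8·x^3 - 4·x^2 - 4·x, leaving -x^3 - 6·x^2 + x
  leading term -x^3: subtract (-1)·g(x) = -x^3 - 4·x^2 + 2·x + 2, leaving -2·x^2 - x - 2
The remainder r(x) = -2·x^2 - x - 2 ≠ 0 (and deg r < deg g), so g ∤ f, i.e. f ∉ (g).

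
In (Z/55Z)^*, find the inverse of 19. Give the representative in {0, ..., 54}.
Apply the extended Euclidean algorithm to (55, 19), tracking rows (r, s, t) with s·55 + t·19 = r. Each division r_prev = q·r_cur + r_new produces the new row as (previous row) − q·(current row):
  row A: (55, 1, 0)   [1·55 + 0·19 = 55]
  row B: (19, 0, 1)   [0·55 + 1·19 = 19]
  55 = 2·19 + 17   → row C = row A − 2·row B = (17, 1, −2)   [check: 1·55 − 2·19 = 17]
  19 = 1·17 + 2   → row D = row B − 1·row C = (2, −1, 3)   [check: −1·55 + 3·19 = 2]
  17 = 8·2 + 1   → row E = row C − 8·row D = (1, 9, −26)   [check: 9·55 − 26·19 = 1]
  2 = 2·1 + 0   → remainder 0, stop. gcd = 1 (last nonzero row E).
The gcd is 1, so 19 is invertible mod 55. The last nonzero row gives 9·55 − 26·19 = 1, so t = −26. So 19^(−1) ≡ −26 ≡ 29 (mod 55). Verify: 19 · 29 = 551 ≡ 1 (mod 55). ✓

Final answer: 19^(−1) ≡ 29 (mod 55)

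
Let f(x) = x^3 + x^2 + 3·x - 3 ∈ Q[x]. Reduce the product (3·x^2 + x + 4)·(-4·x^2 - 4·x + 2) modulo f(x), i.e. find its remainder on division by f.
First multiply in Q[x] without reducing: a · b = -12·x^4 - 16·x^3 - 14·x^2 - 14·x + 8. Now divide by f(x) = x^3 + x^2 + 3·x - 3, eliminating the leading term at each step:
  leading term -12·x^4: subtract (-12·x)·f(x) = -12·x^4 - 12·x^3 - 36·x^2 + 36·x, leaving -4·x^3 + 22·x^2 - 50·x + 8
  leading term -4·x^3: subtract (-4)·f(x) = -4·x^3 - 4·x^2 - 12·x + 12, leaving 26·x^2 - 38·x - 4
The degree is now < 3, so this is the remainder. Hence a · b ≡ 26·x^2 - 38·x - 4 in Q[x]/(f).

Final answer: a · b ≡ 26·x^2 - 38·x - 4 (mod f(x))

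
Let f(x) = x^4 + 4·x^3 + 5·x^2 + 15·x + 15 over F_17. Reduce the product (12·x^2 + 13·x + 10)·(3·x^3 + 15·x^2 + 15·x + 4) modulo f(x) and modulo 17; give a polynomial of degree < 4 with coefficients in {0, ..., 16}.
Multiply as integer polynomials: a · b = 36·x^5 + 219·x^4 + 405·x^3 + 393·x^2 + 202·x + 40. Reducing coefficients mod 17: a · b ≡ 2·x^5 + 15·x^4 + 14·x^3 + 2·x^2 + 15·x + 6. Now divide by f(x) = x^4 + 4·x^3 + 5·x^2 + 15·x + 15 in F_17[x], eliminating the leading term at each step:
  leading term 2·x^5: subtract (2·x)·f(x) = 2·x^5 + 8·x^4 + 10·x^3 + 13·x^2 + 13·x, leaving 7·x^4 + 4·x^3 + 6·x^2 + 2·x + 6 (coefficients mod 17)
  leading term 7·x^4: subtract (7)·f(x) = 7·x^4 + 11·x^3 + x^2 + 3·x + 3, leaving 10·x^3 + 5·x^2 + 16·x + 3 (coefficients mod 17)
The degree is now < 4, so this is the remainder. Hence a · b ≡ 10·x^3 + 5·x^2 + 16·x + 3 in F_17[x]/(f).

Final answer: a · b ≡ 10·x^3 + 5·x^2 + 16·x + 3 (mod f(x))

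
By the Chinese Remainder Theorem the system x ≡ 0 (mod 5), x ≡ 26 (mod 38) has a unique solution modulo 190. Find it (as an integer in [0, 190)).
The moduli 5, 38 are pairwise coprime, so by the CRT there is a unique solution mod 5·38 = 190.
Solve by successive substitution. Start with x ≡ 0 (mod 5).
  Combine with x ≡ 26 (mod 38): write x = 5·t and require 5·t ≡ 26 (mod 38). Since 5^(−1) ≡ 23 (mod 38), t ≡ 23·26 ≡ 28 (mod 38). So x ≡ 5·28 = 140 (mod 190).
Unique solution in [0, 190): x = 140.

Final answer: x ≡ 140 (mod 190); the representative in [0, 190) is 140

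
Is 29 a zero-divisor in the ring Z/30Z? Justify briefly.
NO

gcd(29, 30) = 1, so 29 is a unit in Z/30Z (it has a multiplicative inverse). A unit cannot be a zero-divisor: if 29·b ≡ 0 then multiplying both sides by 29^(−1) gives b ≡ 0. So 29 is not a zero-divisor.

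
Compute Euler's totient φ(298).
φ(298) = 148

φ is multiplicative, with φ(p^e) = p^e − p^(e−1). Factorise 298 = 2 · 149. Then
  φ(298) = (2 − 1) · (149 − 1) = 1 · 148 = 148.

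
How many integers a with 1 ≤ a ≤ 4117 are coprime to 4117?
3916

The number of a ∈ {1, ..., 4117} with gcd(a, 4117) = 1 is by definition Euler's totient φ(4117). φ is multiplicative, with φ(p^e) = p^e − p^(e−1). Factorise 4117 = 23 · 179. Then
  φ(4117) = (23 − 1) · (179 − 1) = 22 · 178 = 3916.
So there are 3916 such integers.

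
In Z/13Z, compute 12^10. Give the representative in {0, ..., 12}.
1

Use repeated squaring. Binary(10) = 1010. Walk through the bits of the exponent 10 left-to-right: at each bit after the leading one, square the running value, then multiply by 12 if the bit is 1 (always reducing mod 13):
  bit 1 = 1 (leading): start with 12.
  bit 2 = 0: square 12^2 = 144 ≡ 1 (mod 13).
  bit 3 = 1: square 1^2 = 1; bit is 1, so multiply 1·12 = 12 (mod 13).
  bit 4 = 0: square 12^2 = 144 ≡ 1 (mod 13).
Final value: 12^10 ≡ 1 (mod 13).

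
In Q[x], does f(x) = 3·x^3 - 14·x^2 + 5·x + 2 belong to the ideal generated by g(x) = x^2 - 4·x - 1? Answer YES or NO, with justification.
In Q[x] the ideal (g) consists of all multiples of g, so f ∈ (g) iff g | f, i.e. iff the remainder of f on division by g is 0. Divide f by g (g is monic, so eliminate the leading term of the running remainder at each step):
  leading term 3·x^3: subtract (3·x)·g(x) = 3·x^3 - 12·x^2 - 3·x, leaving -2·x^2 + 8·x + 2
  leading term -2·x^2: subtract (-2)·g(x) = -2·x^2 + 8·x + 2, leaving 0
The remainder is 0, so f(x) = g(x) · h(x) with h(x) = 3·x - 2. Hence g | f, i.e. f ∈ (g).

Final answer: YES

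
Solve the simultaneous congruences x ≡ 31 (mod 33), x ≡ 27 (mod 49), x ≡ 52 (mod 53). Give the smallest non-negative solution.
The moduli 33, 49, 53 are pairwise coprime, so by the CRT there is a unique solution mod 33·49·53 = 85701.
Solve by successive substitution. Start with x ≡ 31 (mod 33).
  Combine with x ≡ 27 (mod 49): write x = 31 + 33·t and require 31 + 33·t ≡ 27 (mod 49), i.e. 33·t ≡ 27 − 31 ≡ 45 (mod 49). Since 33^(−1) ≡ 3 (mod 49), t ≡ 3·45 ≡ 37 (mod 49). So x ≡ 31 + 33·37 = 1252 (mod 1617).
  Combine with x ≡ 52 (mod 53): write x = 1252 + 1617·t and require 1252 + 1617·t ≡ 52 (mod 53), i.e. 1617·t ≡ 52 − 1252 ≡ 19 (mod 53). Since 1617^(−1) ≡ 2 (mod 53) (1617 ≡ 27 (mod 53)), t ≡ 2·19 ≡ 38 (mod 53). So x ≡ 1252 + 1617·38 = 62698 (mod 85701).
Unique solution in [0, 85701): x = 62698.

Final answer: x ≡ 62698 (mod 85701); the representative in [0, 85701) is 62698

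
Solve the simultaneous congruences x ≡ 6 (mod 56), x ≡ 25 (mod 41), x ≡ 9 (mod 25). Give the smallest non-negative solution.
The moduli 56, 41, 25 are pairwise coprime, so by the CRT there is a unique solution mod 56·41·25 = 57400.
Solve by successive substitution. Start with x ≡ 6 (mod 56).
  Combine with x ≡ 25 (mod 41): write x = 6 + 56·t and require 6 + 56·t ≡ 25 (mod 41), i.e. 56·t ≡ 25 − 6 ≡ 19 (mod 41). Since 56^(−1) ≡ 11 (mod 41) (56 ≡ 15 (mod 41)), t ≡ 11·19 ≡ 4 (mod 41). So x ≡ 6 + 56·4 = 230 (mod 2296).
  Combine with x ≡ 9 (mod 25): write x = 230 + 2296·t and require 230 + 2296·t ≡ 9 (mod 25), i.e. 2296·t ≡ 9 − 230 ≡ 4 (mod 25). Since 2296^(−1) ≡ 6 (mod 25) (2296 ≡ 21 (mod 25)), t ≡ 6·4 ≡ 24 (mod 25). So x ≡ 230 + 2296·24 = 55334 (mod 57400).
Unique solution in [0, 57400): x = 55334.

Final answer: x ≡ 55334 (mod 57400); the representative in [0, 57400) is 55334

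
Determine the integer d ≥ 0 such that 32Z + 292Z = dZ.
(32, 292) = (4); d = 4

In the PID Z, (a, b) is generated by gcd(a, b). Compute gcd(292, 32) with the extended Euclidean algorithm, tracking rows (r, s, t) with s·292 + t·32 = r:
  row A: (292, 1, 0)   [1·292 + 0·32 = 292]
  row B: (32, 0, 1)   [0·292 + 1·32 = 32]
  292 = 9·32 + 4   → row C = row A − 9·row B = (4, 1, −9)   [check: 1·292 − 9·32 = 4]
  32 = 8·4 + 0   → remainder 0, stop. gcd = 4 (last nonzero row C).
So gcd(32, 292) = 4, with Bézout identity 1·292 − 9·32 = 4. Containment (⊇): the Bézout identity exhibits 4 as an element of (32, 292), giving (4) ⊆ (32, 292). Containment (⊆): since 4 | 32 and 4 | 292 (32 = 4·8, 292 = 4·73), every Z-linear combination of 32 and 292 is divisible by 4, so (32, 292) ⊆ (4). Therefore (32, 292) = (4), d = 4.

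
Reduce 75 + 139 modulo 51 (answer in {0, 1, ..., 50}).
10

Reduce the summands first: 75 ≡ 24, 139 ≡ 37 (mod 51), so 75 + 139 ≡ 24 + 37 (mod 51). 24 + 37 = 61; 61 = 1·51 + 10, so (75 + 139) mod 51 = 10.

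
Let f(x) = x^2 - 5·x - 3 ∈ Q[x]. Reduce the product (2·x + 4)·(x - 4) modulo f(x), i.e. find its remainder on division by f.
a · b ≡ 6·x - 10 (mod f(x))

First multiply in Q[x] without reducing: a · b = 2·x^2 - 4·x - 16. Now divide by f(x) = x^2 - 5·x - 3, eliminating the leading term at each step:
  leading term 2·x^2: subtract (2)·f(x) = 2·x^2 - 10·x - 6, leaving 6·x - 10
The degree is now < 2, so this is the remainder. Hence a · b ≡ 6·x - 10 in Q[x]/(f).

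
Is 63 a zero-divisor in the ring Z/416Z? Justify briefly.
NO

gcd(63, 416) = 1, so 63 is a unit in Z/416Z (it has a multiplicative inverse). A unit cannot be a zero-divisor: if 63·b ≡ 0 then multiplying both sides by 63^(−1) gives b ≡ 0. So 63 is not a zero-divisor.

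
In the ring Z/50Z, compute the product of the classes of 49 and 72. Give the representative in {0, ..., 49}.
Reduce the factors first: 72 ≡ 22 (mod 50), so 49 · 72 ≡ 49 · 22 (mod 50). 49 · 22 = 1078. Dividing by 50: 1078 = 21·50 + 28. So (49 · 72) mod 50 = 28.

Final answer: 28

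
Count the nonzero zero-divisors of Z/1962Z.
In Z/1962Z each nonzero element is either a unit (gcd with 1962 is 1) or a zero-divisor (gcd > 1). The number of units is φ(1962): factorise 1962 = 2 · 3^2 · 109, so φ(1962) = (2 − 1) · (3^2 − 3^1) · (109 − 1) = 1 · 6 · 108 = 648. The nonzero elements number 1962 − 1 = 1961. Hence the nonzero zero-divisors number 1961 − 648 = 1313.

Final answer: Z/1962Z has 1313 nonzero zero-divisors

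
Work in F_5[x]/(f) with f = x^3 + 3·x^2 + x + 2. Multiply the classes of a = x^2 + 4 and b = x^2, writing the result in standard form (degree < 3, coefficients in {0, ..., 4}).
Multiply as integer polynomials: a · b = x^4 + 4·x^2. Reducing coefficients mod 5: a · b ≡ x^4 + 4·x^2. Now divide by f(x) = x^3 + 3·x^2 + x + 2 in F_5[x], eliminating the leading term at each step:
  leading term x^4: subtract (x)·f(x) = x^4 + 3·x^3 + x^2 + 2·x, leaving 2·x^3 + 3·x^2 + 3·x (coefficients mod 5)
  leading term 2·x^3: subtract (2)·f(x) = 2·x^3 + x^2 + 2·x + 4, leaving 2·x^2 + x + 1 (coefficients mod 5)
The degree is now < 3, so this is the remainder. Hence a · b ≡ 2·x^2 + x + 1 in F_5[x]/(f).

Final answer: a · b ≡ 2·x^2 + x + 1 (mod f(x))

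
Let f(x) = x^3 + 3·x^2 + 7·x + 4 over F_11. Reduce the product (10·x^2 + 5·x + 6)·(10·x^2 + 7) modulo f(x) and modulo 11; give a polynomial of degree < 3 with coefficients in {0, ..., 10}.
Multiply as integer polynomials: a · b = 100·x^4 + 50·x^3 + 130·x^2 + 35·x + 42. Reducing coefficients mod 11: a · b ≡ x^4 + 6·x^3 + 9·x^2 + 2·x + 9. Now divide by f(x) = x^3 + 3·x^2 + 7·x + 4 in F_11[x], eliminating the leading term at each step:
  leading term x^4: subtract (x)·f(x) = x^4 + 3·x^3 + 7·x^2 + 4·x, leaving 3·x^3 + 2·x^2 + 9·x + 9 (coefficients mod 11)
  leading term 3·x^3: subtract (3)·f(x) = 3·x^3 + 9·x^2 + 10·x + 1, leaving 4·x^2 + 10·x + 8 (coefficients mod 11)
The degree is now < 3, so this is the remainder. Hence a · b ≡ 4·x^2 + 10·x + 8 in F_11[x]/(f).

Final answer: a · b ≡ 4·x^2 + 10·x + 8 (mod f(x))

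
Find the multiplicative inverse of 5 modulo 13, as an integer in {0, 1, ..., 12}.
5^(−1) ≡ 8 (mod 13)

Apply the extended Euclidean algorithm to (13, 5), tracking rows (r, s, t) with s·13 + t·5 = r. Each division r_prev = q·r_cur + r_new produces the new row as (previous row) − q·(current row):
  row A: (13, 1, 0)   [1·13 + 0·5 = 13]
  row B: (5, 0, 1)   [0·13 + 1·5 = 5]
  13 = 2·5 + 3   → row C = row A − 2·row B = (3, 1, −2)   [check: 1·13 − 2·5 = 3]
  5 = 1·3 + 2   → row D = row B − 1·row C = (2, −1, 3)   [check: −1·13 + 3·5 = 2]
  3 = 1·2 + 1   → row E = row C − 1·row D = (1, 2, −5)   [check: 2·13 − 5·5 = 1]
  2 = 2·1 + 0   → remainder 0, stop. gcd = 1 (last nonzero row E).
The gcd is 1, so 5 is invertible mod 13. The last nonzero row gives 2·13 − 5·5 = 1, so t = −5. So 5^(−1) ≡ −5 ≡ 8 (mod 13). Verify: 5 · 8 = 40 ≡ 1 (mod 13). ✓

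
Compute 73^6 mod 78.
Use repeated squaring. Binary(6) = 110. Walk through the bits of the exponent 6 left-to-right: at each bit after the leading one, square the running value, then multiply by 73 if the bit is 1 (always reducing mod 78):
  bit 1 = 1 (leading): start with 73.
  bit 2 = 1: square 73^2 = 5329 ≡ 25; bit is 1, so multiply 25·73 = 1825 ≡ 31 (mod 78).
  bit 3 = 0: square 31^2 = 961 ≡ 25 (mod 78).
Final value: 73^6 ≡ 25 (mod 78).

Final answer: 25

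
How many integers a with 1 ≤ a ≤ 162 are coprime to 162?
54

The number of a ∈ {1, ..., 162} with gcd(a, 162) = 1 is by definition Euler's totient φ(162). φ is multiplicative, with φ(p^e) = p^e − p^(e−1). Factorise 162 = 2 · 3^4. Then
  φ(162) = (2 − 1) · (3^4 − 3^3) = 1 · 54 = 54.
So there are 54 such integers.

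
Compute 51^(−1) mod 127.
51^(−1) ≡ 5 (mod 127)

Apply the extended Euclidean algorithm to (127, 51), tracking rows (r, s, t) with s·127 + t·51 = r. Each division r_prev = q·r_cur + r_new produces the new row as (previous row) − q·(current row):
  row A: (127, 1, 0)   [1·127 + 0·51 = 127]
  row B: (51, 0, 1)   [0·127 + 1·51 = 51]
  127 = 2·51 + 25   → row C = row A − 2·row B = (25, 1, −2)   [check: 1·127 − 2·51 = 25]
  51 = 2·25 + 1   → row D = row B − 2·row C = (1, −2, 5)   [check: −2·127 + 5·51 = 1]
  25 = 25·1 + 0   → remainder 0, stop. gcd = 1 (last nonzero row D).
The gcd is 1, so 51 is invertible mod 127. The last nonzero row gives −2·127 + 5·51 = 1, so t = 5. So 51^(−1) ≡ 5 (mod 127). Verify: 51 · 5 = 255 ≡ 1 (mod 127). ✓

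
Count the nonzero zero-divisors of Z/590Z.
Z/590Z has 357 nonzero zero-divisors

In Z/590Z each nonzero element is either a unit (gcd with 590 is 1) or a zero-divisor (gcd > 1). The number of units is φ(590): factorise 590 = 2 · 5 · 59, so φ(590) = (2 − 1) · (5 − 1) · (59 − 1) = 1 · 4 · 58 = 232. The nonzero elements number 590 − 1 = 589. Hence the nonzero zero-divisors number 589 − 232 = 357.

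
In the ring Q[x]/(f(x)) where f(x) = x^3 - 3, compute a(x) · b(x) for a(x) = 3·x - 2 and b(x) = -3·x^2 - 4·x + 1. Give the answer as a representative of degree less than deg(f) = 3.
a · b ≡ -6·x^2 + 11·x - 29 (mod f(x))

First multiply in Q[x] without reducing: a · b = -9·x^3 - 6·x^2 + 11·x - 2. Now divide by f(x) = x^3 - 3, eliminating the leading term at each step:
  leading term -9·x^3: subtract (-9)·f(x) = 27 - 9·x^3, leaving -6·x^2 + 11·x - 29
The degree is now < 3, so this is the remainder. Hence a · b ≡ -6·x^2 + 11·x - 29 in Q[x]/(f).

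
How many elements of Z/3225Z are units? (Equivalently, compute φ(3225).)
Z/3225Z has φ(3225) = 1680 units

An element a ∈ Z/3225Z is a unit iff gcd(a, 3225) = 1, so the number of units is φ(3225). φ is multiplicative, with φ(p^e) = p^e − p^(e−1). Factorise 3225 = 3 · 5^2 · 43. Then
  φ(3225) = (3 − 1) · (5^2 − 5^1) · (43 − 1) = 2 · 20 · 42 = 1680.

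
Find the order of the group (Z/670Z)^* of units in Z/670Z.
|(Z/670Z)^*| = 264

(Z/670Z)^* consists of the classes a with gcd(a, 670) = 1, so its order is φ(670). φ is multiplicative, with φ(p^e) = p^e − p^(e−1). Factorise 670 = 2 · 5 · 67. Then
  φ(670) = (2 − 1) · (5 − 1) · (67 − 1) = 1 · 4 · 66 = 264.
Thus |(Z/670Z)^*| = 264.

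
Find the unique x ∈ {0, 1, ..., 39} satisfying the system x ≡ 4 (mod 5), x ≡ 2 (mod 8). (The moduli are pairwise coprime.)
The moduli 5, 8 are pairwise coprime, so by the CRT there is a unique solution mod 5·8 = 40.
Solve by successive substitution. Start with x ≡ 4 (mod 5).
  Combine with x ≡ 2 (mod 8): write x = 4 + 5·t and require 4 + 5·t ≡ 2 (mod 8), i.e. 5·t ≡ 2 − 4 ≡ 6 (mod 8). Since 5^(−1) ≡ 5 (mod 8), t ≡ 5·6 ≡ 6 (mod 8). So x ≡ 4 + 5·6 = 34 (mod 40).
Unique solution in [0, 40): x = 34.

Final answer: x ≡ 34 (mod 40); the representative in [0, 40) is 34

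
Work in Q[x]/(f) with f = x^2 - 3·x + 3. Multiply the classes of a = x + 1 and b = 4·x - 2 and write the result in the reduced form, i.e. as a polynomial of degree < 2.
First multiply in Q[x] without reducing: a · b = 4·x^2 + 2·x - 2. Now divide by f(x) = x^2 - 3·x + 3, eliminating the leading term at each step:
  leading term 4·x^2: subtract (4)·f(x) = 4·x^2 - 12·x + 12, leaving 14·x - 14
The degree is now < 2, so this is the remainder. Hence a · b ≡ 14·x - 14 in Q[x]/(f).

Final answer: a · b ≡ 14·x - 14 (mod f(x))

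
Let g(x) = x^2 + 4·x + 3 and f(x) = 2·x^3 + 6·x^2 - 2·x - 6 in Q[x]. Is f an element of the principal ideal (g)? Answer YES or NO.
In Q[x] the ideal (g) consists of all multiples of g, so f ∈ (g) iff g | f, i.e. iff the remainder of f on division by g is 0. Divide f by g (g is monic, so eliminate the leading term of the running remainder at each step):
  leading term 2·x^3: subtract (2·x)·g(x) = 2·x^3 + 8·x^2 + 6·x, leaving -2·x^2 - 8·x - 6
  leading term -2·x^2: subtract (-2)·g(x) = -2·x^2 - 8·x - 6, leaving 0
The remainder is 0, so f(x) = g(x) · h(x) with h(x) = 2·x - 2. Hence g | f, i.e. f ∈ (g).

Final answer: YES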